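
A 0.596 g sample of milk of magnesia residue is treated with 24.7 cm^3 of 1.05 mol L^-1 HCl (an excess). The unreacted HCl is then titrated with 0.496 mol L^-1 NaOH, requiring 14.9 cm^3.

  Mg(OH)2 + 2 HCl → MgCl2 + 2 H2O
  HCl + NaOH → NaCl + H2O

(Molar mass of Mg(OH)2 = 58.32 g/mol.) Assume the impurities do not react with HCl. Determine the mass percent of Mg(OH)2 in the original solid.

n(HCl) added = 0.0247 × 1.05 = 0.0259 mol
n(NaOH) used in back-titration = 0.0149 × 0.496 = 7.39 × 10^-3 mol
n(HCl) left over = 7.39 × 10^-3 mol (1:1 ratio)
n(HCl) consumed by analyte = 0.0259 − 7.39 × 10^-3 = 0.0185 mol
From the 1:2 ratio, n(Mg(OH)2) = 1/2 × 0.0185 = 9.27 × 10^-3 mol
mass of Mg(OH)2 = 9.27 × 10^-3 × 58.32 = 0.541 g
% Mg(OH)2 = 0.541 / 0.596 × 100 = 90.7 %

90.7 %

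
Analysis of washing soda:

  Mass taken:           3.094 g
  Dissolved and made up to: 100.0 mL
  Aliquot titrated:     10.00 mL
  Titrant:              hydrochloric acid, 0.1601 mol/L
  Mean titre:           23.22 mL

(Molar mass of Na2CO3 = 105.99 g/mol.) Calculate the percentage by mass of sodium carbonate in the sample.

Na2CO3 + 2 HCl → 2 NaCl + H2O + CO2
n(HCl) per titration = 0.02322 × 0.1601 = 3.718 × 10^-3 mol
From the 1:2 ratio, n(Na2CO3) in each aliquot = 1/2 × 3.718 × 10^-3 = 1.859 × 10^-3 mol
n(Na2CO3) in the whole flask = 1.859 × 10^-3 × 100.0/10.00 = 0.01859 mol
mass of Na2CO3 = 0.01859 × 105.99 = 1.970 g
% Na2CO3 = 1.970 / 3.094 × 100 = 63.67 %

63.67 %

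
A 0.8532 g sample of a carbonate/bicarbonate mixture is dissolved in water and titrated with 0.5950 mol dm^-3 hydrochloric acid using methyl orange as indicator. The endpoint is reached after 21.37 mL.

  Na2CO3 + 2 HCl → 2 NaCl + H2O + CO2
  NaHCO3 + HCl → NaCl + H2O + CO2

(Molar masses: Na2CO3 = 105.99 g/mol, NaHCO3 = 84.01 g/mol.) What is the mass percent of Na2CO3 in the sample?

n(HCl) = 0.02137 × 0.5950 = 0.01272 mol
Let x = n(Na2CO3), y = n(NaHCO3).
Titrant: 2x + 1y = 0.01272;  mass: 105.99x + 84.01y = 0.8532
Solving, x = 3.466 × 10^-3 mol, y = 5.783 × 10^-3 mol
mass of Na2CO3 = 3.466 × 10^-3 × 105.99 = 0.3674 g
% Na2CO3 = 0.3674 / 0.8532 × 100 = 43.06 %

43.06 %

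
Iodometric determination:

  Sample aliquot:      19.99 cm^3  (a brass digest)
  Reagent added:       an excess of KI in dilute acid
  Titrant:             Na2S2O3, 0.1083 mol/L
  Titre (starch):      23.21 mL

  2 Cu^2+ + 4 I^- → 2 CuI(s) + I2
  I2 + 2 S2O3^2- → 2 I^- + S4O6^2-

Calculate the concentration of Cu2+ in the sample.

0.1257 mol/L

n(S2O3^2-) = 0.02321 × 0.1083 = 2.514 × 10^-3 mol
n(I2) = n(S2O3^2-)/2 = 1.257 × 10^-3 mol
From the 2:1 ratio, n(Cu2+) in the aliquot = 2/1 × 1.257 × 10^-3 = 2.514 × 10^-3 mol
[Cu2+] = 2.514 × 10^-3 / 0.01999 = 0.1257 mol/L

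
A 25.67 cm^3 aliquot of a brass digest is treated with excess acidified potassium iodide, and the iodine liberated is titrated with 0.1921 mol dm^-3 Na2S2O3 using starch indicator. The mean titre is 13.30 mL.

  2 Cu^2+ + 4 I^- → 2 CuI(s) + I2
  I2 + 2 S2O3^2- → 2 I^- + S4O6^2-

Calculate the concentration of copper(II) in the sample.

0.09953 mol/L

n(S2O3^2-) = 0.01330 × 0.1921 = 2.555 × 10^-3 mol
n(I2) = n(S2O3^2-)/2 = 1.277 × 10^-3 mol
From the 2:1 ratio, n(Cu2+) in the aliquot = 2/1 × 1.277 × 10^-3 = 2.555 × 10^-3 mol
[Cu2+] = 2.555 × 10^-3 / 0.02567 = 0.09953 mol/L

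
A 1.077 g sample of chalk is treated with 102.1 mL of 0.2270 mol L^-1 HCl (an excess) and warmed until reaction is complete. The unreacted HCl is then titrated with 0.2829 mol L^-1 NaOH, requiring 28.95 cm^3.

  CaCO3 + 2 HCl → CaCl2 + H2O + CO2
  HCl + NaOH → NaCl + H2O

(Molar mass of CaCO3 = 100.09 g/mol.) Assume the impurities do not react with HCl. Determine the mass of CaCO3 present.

n(HCl) added = 0.1021 × 0.2270 = 0.02318 mol
n(NaOH) used in back-titration = 0.02895 × 0.2829 = 8.190 × 10^-3 mol
n(HCl) left over = 8.190 × 10^-3 mol (1:1 ratio)
n(HCl) consumed by analyte = 0.02318 − 8.190 × 10^-3 = 0.01499 mol
From the 1:2 ratio, n(CaCO3) = 1/2 × 0.01499 = 7.493 × 10^-3 mol
mass of CaCO3 = 7.493 × 10^-3 × 100.09 = 0.7500 g

0.7500 g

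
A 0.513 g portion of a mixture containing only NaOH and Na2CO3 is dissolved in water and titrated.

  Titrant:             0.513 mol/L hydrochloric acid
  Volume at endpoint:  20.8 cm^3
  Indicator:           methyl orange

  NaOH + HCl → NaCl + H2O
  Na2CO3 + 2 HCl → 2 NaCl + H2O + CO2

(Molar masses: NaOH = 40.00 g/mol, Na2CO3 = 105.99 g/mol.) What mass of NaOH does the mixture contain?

0.162 g

n(HCl) = 0.0208 × 0.513 = 0.0107 mol
Let x = n(NaOH), y = n(Na2CO3).
Titrant: 1x + 2y = 0.0107;  mass: 40.00x + 105.99y = 0.513
Solving, x = 4.04 × 10^-3 mol, y = 3.32 × 10^-3 mol
mass of NaOH = 4.04 × 10^-3 × 40.00 = 0.162 g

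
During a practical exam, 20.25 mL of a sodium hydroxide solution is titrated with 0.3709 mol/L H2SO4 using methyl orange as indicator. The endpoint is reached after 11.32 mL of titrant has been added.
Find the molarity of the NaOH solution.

2 NaOH + H2SO4 → Na2SO4 + 2 H2O
n(H2SO4) = 0.01132 L × 0.3709 mol/L = 4.199 × 10^-3 mol
From the 2:1 mole ratio, n(NaOH) = 2/1 × 4.199 × 10^-3 = 8.397 × 10^-3 mol
[NaOH] = 8.397 × 10^-3 mol / 0.02025 L = 0.4147 mol/L

0.4147 mol/L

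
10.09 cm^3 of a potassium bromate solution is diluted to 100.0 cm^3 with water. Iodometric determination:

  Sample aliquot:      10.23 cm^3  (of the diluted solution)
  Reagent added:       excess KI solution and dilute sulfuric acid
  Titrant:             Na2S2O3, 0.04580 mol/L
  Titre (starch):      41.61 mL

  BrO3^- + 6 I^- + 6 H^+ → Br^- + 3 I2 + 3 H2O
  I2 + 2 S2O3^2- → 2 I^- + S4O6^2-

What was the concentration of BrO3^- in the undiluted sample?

0.3077 mol/L

n(S2O3^2-) = 0.04161 × 0.04580 = 1.906 × 10^-3 mol
n(I2) = n(S2O3^2-)/2 = 9.529 × 10^-4 mol
From the 1:3 ratio, n(BrO3^-) in the aliquot = 1/3 × 9.529 × 10^-4 = 3.176 × 10^-4 mol
[BrO3^-]_dilute = 3.176 × 10^-4 / 0.01023 = 0.03105 mol/L
[BrO3^-]_original = 0.03105 × 100.0/10.09 = 0.3077 mol/L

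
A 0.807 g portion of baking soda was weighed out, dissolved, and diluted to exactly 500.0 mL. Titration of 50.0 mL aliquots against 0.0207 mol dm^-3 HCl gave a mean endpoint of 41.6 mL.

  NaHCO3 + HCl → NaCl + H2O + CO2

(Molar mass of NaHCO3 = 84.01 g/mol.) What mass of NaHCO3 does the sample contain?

0.723 g

n(HCl) per titration = 0.0416 × 0.0207 = 8.61 × 10^-4 mol
n(NaHCO3) in each aliquot = 8.61 × 10^-4 mol (1:1 ratio)
n(NaHCO3) in the whole flask = 8.61 × 10^-4 × 500.0/50.0 = 8.61 × 10^-3 mol
mass of NaHCO3 = 8.61 × 10^-3 × 84.01 = 0.723 g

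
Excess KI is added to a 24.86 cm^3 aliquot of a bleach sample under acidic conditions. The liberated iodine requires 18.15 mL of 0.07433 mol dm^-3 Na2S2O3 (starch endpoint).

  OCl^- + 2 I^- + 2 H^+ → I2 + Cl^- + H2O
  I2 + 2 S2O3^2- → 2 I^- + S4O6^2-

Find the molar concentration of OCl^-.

0.02713 mol/L

n(S2O3^2-) = 0.01815 × 0.07433 = 1.349 × 10^-3 mol
n(I2) = n(S2O3^2-)/2 = 6.745 × 10^-4 mol
n(OCl^-) in the aliquot = 6.745 × 10^-4 mol (1:1 ratio)
[OCl^-] = 6.745 × 10^-4 / 0.02486 = 0.02713 mol/L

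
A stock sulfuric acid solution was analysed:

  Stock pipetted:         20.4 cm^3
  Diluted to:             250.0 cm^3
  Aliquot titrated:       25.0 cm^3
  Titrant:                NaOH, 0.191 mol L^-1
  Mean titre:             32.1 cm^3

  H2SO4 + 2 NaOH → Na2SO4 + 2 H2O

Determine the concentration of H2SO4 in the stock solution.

1.50 mol/L

n(NaOH) = 0.0321 × 0.191 = 6.13 × 10^-3 mol
From the 1:2 ratio, n(H2SO4) in the aliquot = 1/2 × 6.13 × 10^-3 = 3.07 × 10^-3 mol
[H2SO4]_dilute = 3.07 × 10^-3 / 0.0250 = 0.123 mol/L
Dilution factor = 250.0 / 20.4 = 12.25
[H2SO4]_stock = 0.123 × 12.25 = 1.50 mol/L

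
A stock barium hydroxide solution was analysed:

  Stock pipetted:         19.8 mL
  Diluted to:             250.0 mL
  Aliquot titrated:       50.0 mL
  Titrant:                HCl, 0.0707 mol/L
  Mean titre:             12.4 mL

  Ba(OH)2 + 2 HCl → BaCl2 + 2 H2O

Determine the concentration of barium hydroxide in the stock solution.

0.111 mol/L

n(HCl) = 0.0124 × 0.0707 = 8.77 × 10^-4 mol
From the 1:2 ratio, n(Ba(OH)2) in the aliquot = 1/2 × 8.77 × 10^-4 = 4.38 × 10^-4 mol
[Ba(OH)2]_dilute = 4.38 × 10^-4 / 0.0500 = 0.00877 mol/L
Dilution factor = 250.0 / 19.8 = 12.63
[Ba(OH)2]_stock = 0.00877 × 12.63 = 0.111 mol/L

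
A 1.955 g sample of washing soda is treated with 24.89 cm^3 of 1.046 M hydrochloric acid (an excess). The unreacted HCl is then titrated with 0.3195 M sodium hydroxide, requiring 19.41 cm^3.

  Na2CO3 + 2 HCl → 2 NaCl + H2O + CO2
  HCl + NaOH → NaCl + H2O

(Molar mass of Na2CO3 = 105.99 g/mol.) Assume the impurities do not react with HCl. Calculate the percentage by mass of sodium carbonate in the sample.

53.76 %

n(HCl) added = 0.02489 × 1.046 = 0.02603 mol
n(NaOH) used in back-titration = 0.01941 × 0.3195 = 6.201 × 10^-3 mol
n(HCl) left over = 6.201 × 10^-3 mol (1:1 ratio)
n(HCl) consumed by analyte = 0.02603 − 6.201 × 10^-3 = 0.01983 mol
From the 1:2 ratio, n(Na2CO3) = 1/2 × 0.01983 = 9.917 × 10^-3 mol
mass of Na2CO3 = 9.917 × 10^-3 × 105.99 = 1.051 g
% Na2CO3 = 1.051 / 1.955 × 100 = 53.76 %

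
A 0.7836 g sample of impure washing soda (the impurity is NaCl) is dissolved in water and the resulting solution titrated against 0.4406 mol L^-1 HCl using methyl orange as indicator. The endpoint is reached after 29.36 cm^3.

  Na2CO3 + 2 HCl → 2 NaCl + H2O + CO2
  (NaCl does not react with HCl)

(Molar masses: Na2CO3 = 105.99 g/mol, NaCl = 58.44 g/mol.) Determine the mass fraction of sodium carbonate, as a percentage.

87.49 %

n(HCl) = 0.02936 × 0.4406 = 0.01294 mol
Let x = n(Na2CO3), y = n(NaCl).
Titrant: 2x = 0.01294;  mass: 105.99x + 58.44y = 0.7836
Solving, x = 6.468 × 10^-3 mol, y = 1.678 × 10^-3 mol
mass of Na2CO3 = 6.468 × 10^-3 × 105.99 = 0.6855 g
% Na2CO3 = 0.6855 / 0.7836 × 100 = 87.49 %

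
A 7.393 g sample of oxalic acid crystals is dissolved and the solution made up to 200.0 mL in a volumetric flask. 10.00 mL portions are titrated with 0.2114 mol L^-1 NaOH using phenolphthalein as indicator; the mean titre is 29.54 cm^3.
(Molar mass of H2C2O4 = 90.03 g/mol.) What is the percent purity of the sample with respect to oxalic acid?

76.05 %

H2C2O4 + 2 NaOH → Na2C2O4 + 2 H2O
n(NaOH) per titration = 0.02954 × 0.2114 = 6.245 × 10^-3 mol
From the 1:2 ratio, n(H2C2O4) in each aliquot = 1/2 × 6.245 × 10^-3 = 3.122 × 10^-3 mol
n(H2C2O4) in the whole flask = 3.122 × 10^-3 × 200.0/10.00 = 0.06245 mol
mass of H2C2O4 = 0.06245 × 90.03 = 5.622 g
% H2C2O4 = 5.622 / 7.393 × 100 = 76.05 %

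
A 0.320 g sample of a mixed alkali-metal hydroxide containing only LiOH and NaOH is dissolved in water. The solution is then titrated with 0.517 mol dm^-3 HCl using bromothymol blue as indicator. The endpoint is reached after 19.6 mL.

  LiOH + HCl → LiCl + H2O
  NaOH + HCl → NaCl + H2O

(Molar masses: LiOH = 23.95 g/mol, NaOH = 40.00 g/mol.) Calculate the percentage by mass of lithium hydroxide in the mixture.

39.8 %

n(HCl) = 0.0196 × 0.517 = 0.0101 mol
Let x = n(LiOH), y = n(NaOH).
Titrant: 1x + 1y = 0.0101;  mass: 23.95x + 40.00y = 0.320
Solving, x = 5.32 × 10^-3 mol, y = 4.82 × 10^-3 mol
mass of LiOH = 5.32 × 10^-3 × 23.95 = 0.127 g
% LiOH = 0.127 / 0.320 × 100 = 39.8 %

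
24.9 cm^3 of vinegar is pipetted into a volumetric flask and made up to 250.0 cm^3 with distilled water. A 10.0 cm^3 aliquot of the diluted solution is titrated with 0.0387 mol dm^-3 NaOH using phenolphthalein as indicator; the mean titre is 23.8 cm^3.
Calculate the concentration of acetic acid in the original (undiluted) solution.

0.925 mol/L

CH3COOH + NaOH → CH3COONa + H2O
n(NaOH) = 0.0238 × 0.0387 = 9.21 × 10^-4 mol
n(CH3COOH) in the aliquot = 9.21 × 10^-4 mol (1:1 ratio)
[CH3COOH]_dilute = 9.21 × 10^-4 / 0.0100 = 0.0921 mol/L
Dilution factor = 250.0 / 24.9 = 10.04
[CH3COOH]_stock = 0.0921 × 10.04 = 0.925 mol/L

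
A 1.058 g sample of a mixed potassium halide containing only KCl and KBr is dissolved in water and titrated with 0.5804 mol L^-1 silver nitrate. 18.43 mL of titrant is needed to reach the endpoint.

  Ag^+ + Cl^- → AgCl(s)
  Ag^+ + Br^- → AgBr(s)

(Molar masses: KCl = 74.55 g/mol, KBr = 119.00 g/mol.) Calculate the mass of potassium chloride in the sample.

0.3604 g

n(AgNO3) = 0.01843 × 0.5804 = 0.01070 mol
Let x = n(KCl), y = n(KBr).
Titrant: 1x + 1y = 0.01070;  mass: 74.55x + 119.00y = 1.058
Solving, x = 4.835 × 10^-3 mol, y = 5.862 × 10^-3 mol
mass of KCl = 4.835 × 10^-3 × 74.55 = 0.3604 g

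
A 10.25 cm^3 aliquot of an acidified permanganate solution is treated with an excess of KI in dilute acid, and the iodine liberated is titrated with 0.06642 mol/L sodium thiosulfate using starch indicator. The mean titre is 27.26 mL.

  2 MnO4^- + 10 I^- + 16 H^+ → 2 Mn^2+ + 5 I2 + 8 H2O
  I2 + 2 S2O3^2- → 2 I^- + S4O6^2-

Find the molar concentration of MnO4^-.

n(S2O3^2-) = 0.02726 × 0.06642 = 1.811 × 10^-3 mol
n(I2) = n(S2O3^2-)/2 = 9.053 × 10^-4 mol
From the 2:5 ratio, n(MnO4^-) in the aliquot = 2/5 × 9.053 × 10^-4 = 3.621 × 10^-4 mol
[MnO4^-] = 3.621 × 10^-4 / 0.01025 = 0.03533 mol/L

0.03533 mol/L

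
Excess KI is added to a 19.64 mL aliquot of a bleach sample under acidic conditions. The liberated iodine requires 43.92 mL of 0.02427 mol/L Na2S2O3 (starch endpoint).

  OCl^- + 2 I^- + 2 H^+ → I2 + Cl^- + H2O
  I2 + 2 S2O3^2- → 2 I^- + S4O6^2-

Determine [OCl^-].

0.02714 mol/L

n(S2O3^2-) = 0.04392 × 0.02427 = 1.066 × 10^-3 mol
n(I2) = n(S2O3^2-)/2 = 5.330 × 10^-4 mol
n(OCl^-) in the aliquot = 5.330 × 10^-4 mol (1:1 ratio)
[OCl^-] = 5.330 × 10^-4 / 0.01964 = 0.02714 mol/L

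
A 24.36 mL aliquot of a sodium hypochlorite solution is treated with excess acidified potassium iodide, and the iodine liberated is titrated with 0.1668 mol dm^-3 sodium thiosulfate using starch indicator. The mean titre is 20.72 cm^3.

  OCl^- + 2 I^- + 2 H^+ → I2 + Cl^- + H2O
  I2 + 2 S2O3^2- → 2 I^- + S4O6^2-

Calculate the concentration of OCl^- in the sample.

n(S2O3^2-) = 0.02072 × 0.1668 = 3.456 × 10^-3 mol
n(I2) = n(S2O3^2-)/2 = 1.728 × 10^-3 mol
n(OCl^-) in the aliquot = 1.728 × 10^-3 mol (1:1 ratio)
[OCl^-] = 1.728 × 10^-3 / 0.02436 = 0.07094 mol/L

0.07094 mol/L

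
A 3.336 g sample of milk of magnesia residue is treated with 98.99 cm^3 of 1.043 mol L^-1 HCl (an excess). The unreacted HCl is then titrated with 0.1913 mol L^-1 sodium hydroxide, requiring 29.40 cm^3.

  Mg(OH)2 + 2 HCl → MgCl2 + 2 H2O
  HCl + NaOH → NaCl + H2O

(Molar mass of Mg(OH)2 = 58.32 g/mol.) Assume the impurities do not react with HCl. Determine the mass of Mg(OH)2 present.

2.847 g

n(HCl) added = 0.09899 × 1.043 = 0.1032 mol
n(NaOH) used in back-titration = 0.02940 × 0.1913 = 5.624 × 10^-3 mol
n(HCl) left over = 5.624 × 10^-3 mol (1:1 ratio)
n(HCl) consumed by analyte = 0.1032 − 5.624 × 10^-3 = 0.09762 mol
From the 1:2 ratio, n(Mg(OH)2) = 1/2 × 0.09762 = 0.04881 mol
mass of Mg(OH)2 = 0.04881 × 58.32 = 2.847 g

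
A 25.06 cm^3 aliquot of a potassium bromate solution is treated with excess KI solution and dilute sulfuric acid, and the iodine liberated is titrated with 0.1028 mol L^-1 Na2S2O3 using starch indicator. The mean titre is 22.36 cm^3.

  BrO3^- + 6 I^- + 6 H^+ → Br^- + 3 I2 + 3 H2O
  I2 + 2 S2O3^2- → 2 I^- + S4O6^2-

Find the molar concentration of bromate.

n(S2O3^2-) = 0.02236 × 0.1028 = 2.299 × 10^-3 mol
n(I2) = n(S2O3^2-)/2 = 1.149 × 10^-3 mol
From the 1:3 ratio, n(BrO3^-) in the aliquot = 1/3 × 1.149 × 10^-3 = 3.831 × 10^-4 mol
[BrO3^-] = 3.831 × 10^-4 / 0.02506 = 0.01529 mol/L

0.01529 mol/L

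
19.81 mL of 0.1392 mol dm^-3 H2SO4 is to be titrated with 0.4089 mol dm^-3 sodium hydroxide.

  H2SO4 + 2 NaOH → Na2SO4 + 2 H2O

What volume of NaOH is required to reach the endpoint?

13.49 mL

n(H2SO4) = 0.01981 L × 0.1392 mol/L = 2.758 × 10^-3 mol
From the 2:1 stoichiometry, n(NaOH) = 2/1 × 2.758 × 10^-3 = 5.515 × 10^-3 mol
V(NaOH) = 5.515 × 10^-3 mol / 0.4089 mol/L = 0.01349 L = 13.49 mL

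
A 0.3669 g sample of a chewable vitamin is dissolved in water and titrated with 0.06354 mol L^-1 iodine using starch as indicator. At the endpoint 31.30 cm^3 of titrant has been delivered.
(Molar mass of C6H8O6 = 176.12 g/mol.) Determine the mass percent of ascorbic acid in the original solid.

C6H8O6 + I2 → C6H6O6 + 2 HI
n(I2) = 0.03130 L × 0.06354 mol/L = 1.989 × 10^-3 mol
n(C6H8O6) = 1.989 × 10^-3 mol (1:1 ratio)
mass of C6H8O6 = 1.989 × 10^-3 × 176.12 g/mol = 0.3503 g
% C6H8O6 = 0.3503 / 0.3669 × 100 = 95.47 %

95.47 %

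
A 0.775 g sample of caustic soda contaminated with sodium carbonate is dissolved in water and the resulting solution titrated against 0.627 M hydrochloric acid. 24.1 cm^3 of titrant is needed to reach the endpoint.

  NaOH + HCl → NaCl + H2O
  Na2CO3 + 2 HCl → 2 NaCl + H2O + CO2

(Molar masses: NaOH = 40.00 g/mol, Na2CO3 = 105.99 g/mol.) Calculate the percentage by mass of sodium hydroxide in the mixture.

10.2 %

n(HCl) = 0.0241 × 0.627 = 0.0151 mol
Let x = n(NaOH), y = n(Na2CO3).
Titrant: 1x + 2y = 0.0151;  mass: 40.00x + 105.99y = 0.775
Solving, x = 1.98 × 10^-3 mol, y = 6.56 × 10^-3 mol
mass of NaOH = 1.98 × 10^-3 × 40.00 = 0.0794 g
% NaOH = 0.0794 / 0.775 × 100 = 10.2 %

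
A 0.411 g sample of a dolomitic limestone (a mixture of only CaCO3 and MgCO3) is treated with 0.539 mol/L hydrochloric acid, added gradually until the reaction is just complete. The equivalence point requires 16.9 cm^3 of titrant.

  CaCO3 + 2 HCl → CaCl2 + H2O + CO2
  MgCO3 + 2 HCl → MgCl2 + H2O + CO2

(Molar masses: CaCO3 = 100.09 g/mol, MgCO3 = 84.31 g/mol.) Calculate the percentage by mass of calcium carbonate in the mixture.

41.7 %

n(HCl) = 0.0169 × 0.539 = 9.11 × 10^-3 mol
Let x = n(CaCO3), y = n(MgCO3).
Titrant: 2x + 2y = 9.11 × 10^-3;  mass: 100.09x + 84.31y = 0.411
Solving, x = 1.71 × 10^-3 mol, y = 2.84 × 10^-3 mol
mass of CaCO3 = 1.71 × 10^-3 × 100.09 = 0.171 g
% CaCO3 = 0.171 / 0.411 × 100 = 41.7 %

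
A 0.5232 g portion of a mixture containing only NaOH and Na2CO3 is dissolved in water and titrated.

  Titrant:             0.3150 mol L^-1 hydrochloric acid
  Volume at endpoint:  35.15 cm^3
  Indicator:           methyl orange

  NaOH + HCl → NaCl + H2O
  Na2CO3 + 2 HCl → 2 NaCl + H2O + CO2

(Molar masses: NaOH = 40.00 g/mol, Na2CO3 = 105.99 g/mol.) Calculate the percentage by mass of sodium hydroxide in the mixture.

n(HCl) = 0.03515 × 0.3150 = 0.01107 mol
Let x = n(NaOH), y = n(Na2CO3).
Titrant: 1x + 2y = 0.01107;  mass: 40.00x + 105.99y = 0.5232
Solving, x = 4.892 × 10^-3 mol, y = 3.090 × 10^-3 mol
mass of NaOH = 4.892 × 10^-3 × 40.00 = 0.1957 g
% NaOH = 0.1957 / 0.5232 × 100 = 37.40 %

37.40 %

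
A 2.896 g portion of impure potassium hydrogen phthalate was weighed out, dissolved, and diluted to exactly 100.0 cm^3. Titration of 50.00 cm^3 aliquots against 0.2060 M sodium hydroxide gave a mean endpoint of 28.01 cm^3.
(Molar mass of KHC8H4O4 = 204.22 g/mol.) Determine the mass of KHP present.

KHC8H4O4 + NaOH → KNaC8H4O4 + H2O
n(NaOH) per titration = 0.02801 × 0.2060 = 5.770 × 10^-3 mol
n(KHC8H4O4) in each aliquot = 5.770 × 10^-3 mol (1:1 ratio)
n(KHC8H4O4) in the whole flask = 5.770 × 10^-3 × 100.0/50.00 = 0.01154 mol
mass of KHC8H4O4 = 0.01154 × 204.22 = 2.357 g

2.357 g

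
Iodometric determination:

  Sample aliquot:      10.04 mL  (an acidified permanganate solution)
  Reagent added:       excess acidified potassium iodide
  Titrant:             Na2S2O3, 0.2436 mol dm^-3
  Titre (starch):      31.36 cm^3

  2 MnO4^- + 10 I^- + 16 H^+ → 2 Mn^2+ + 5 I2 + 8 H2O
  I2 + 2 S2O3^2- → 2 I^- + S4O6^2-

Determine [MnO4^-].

0.1522 mol/L

n(S2O3^2-) = 0.03136 × 0.2436 = 7.639 × 10^-3 mol
n(I2) = n(S2O3^2-)/2 = 3.820 × 10^-3 mol
From the 2:5 ratio, n(MnO4^-) in the aliquot = 2/5 × 3.820 × 10^-3 = 1.528 × 10^-3 mol
[MnO4^-] = 1.528 × 10^-3 / 0.01004 = 0.1522 mol/L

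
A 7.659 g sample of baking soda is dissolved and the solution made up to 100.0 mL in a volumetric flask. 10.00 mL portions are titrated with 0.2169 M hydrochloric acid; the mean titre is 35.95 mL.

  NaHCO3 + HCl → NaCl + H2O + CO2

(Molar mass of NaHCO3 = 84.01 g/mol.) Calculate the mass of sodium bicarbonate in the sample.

n(HCl) per titration = 0.03595 × 0.2169 = 7.798 × 10^-3 mol
n(NaHCO3) in each aliquot = 7.798 × 10^-3 mol (1:1 ratio)
n(NaHCO3) in the whole flask = 7.798 × 10^-3 × 100.0/10.00 = 0.07798 mol
mass of NaHCO3 = 0.07798 × 84.01 = 6.551 g

6.551 g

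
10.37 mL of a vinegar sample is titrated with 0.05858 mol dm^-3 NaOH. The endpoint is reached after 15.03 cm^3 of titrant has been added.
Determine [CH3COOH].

0.08490 mol/L

CH3COOH + NaOH → CH3COONa + H2O
n(NaOH) = 0.01503 L × 0.05858 mol/L = 8.805 × 10^-4 mol
n(CH3COOH) = 8.805 × 10^-4 mol (1:1 mole ratio)
[CH3COOH] = 8.805 × 10^-4 mol / 0.01037 L = 0.08490 mol/L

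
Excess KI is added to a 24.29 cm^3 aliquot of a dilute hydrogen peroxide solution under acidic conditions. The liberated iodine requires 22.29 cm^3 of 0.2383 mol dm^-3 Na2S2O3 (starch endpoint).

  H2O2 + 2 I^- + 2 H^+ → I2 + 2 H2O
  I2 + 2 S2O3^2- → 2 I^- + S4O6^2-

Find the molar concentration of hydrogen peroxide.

0.1093 mol/L

n(S2O3^2-) = 0.02229 × 0.2383 = 5.312 × 10^-3 mol
n(I2) = n(S2O3^2-)/2 = 2.656 × 10^-3 mol
n(H2O2) in the aliquot = 2.656 × 10^-3 mol (1:1 ratio)
[H2O2] = 2.656 × 10^-3 / 0.02429 = 0.1093 mol/L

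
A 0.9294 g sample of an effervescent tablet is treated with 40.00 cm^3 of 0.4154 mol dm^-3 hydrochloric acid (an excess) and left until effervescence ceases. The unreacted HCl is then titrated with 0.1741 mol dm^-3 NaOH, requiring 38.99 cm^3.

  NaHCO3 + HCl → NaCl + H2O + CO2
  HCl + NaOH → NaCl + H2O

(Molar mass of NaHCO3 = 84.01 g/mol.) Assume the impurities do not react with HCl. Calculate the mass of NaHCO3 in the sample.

0.8256 g

n(HCl) added = 0.04000 × 0.4154 = 0.01662 mol
n(NaOH) used in back-titration = 0.03899 × 0.1741 = 6.788 × 10^-3 mol
n(HCl) left over = 6.788 × 10^-3 mol (1:1 ratio)
n(HCl) consumed by analyte = 0.01662 − 6.788 × 10^-3 = 9.828 × 10^-3 mol
n(NaHCO3) = 9.828 × 10^-3 mol (1:1 ratio)
mass of NaHCO3 = 9.828 × 10^-3 × 84.01 = 0.8256 g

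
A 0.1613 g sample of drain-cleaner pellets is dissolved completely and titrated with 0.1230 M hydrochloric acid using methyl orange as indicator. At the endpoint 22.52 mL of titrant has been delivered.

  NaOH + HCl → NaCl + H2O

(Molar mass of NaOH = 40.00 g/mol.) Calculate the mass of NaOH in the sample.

n(HCl) = 0.02252 L × 0.1230 mol/L = 2.770 × 10^-3 mol
n(NaOH) = 2.770 × 10^-3 mol (1:1 ratio)
mass of NaOH = 2.770 × 10^-3 × 40.00 g/mol = 0.1108 g

0.1108 g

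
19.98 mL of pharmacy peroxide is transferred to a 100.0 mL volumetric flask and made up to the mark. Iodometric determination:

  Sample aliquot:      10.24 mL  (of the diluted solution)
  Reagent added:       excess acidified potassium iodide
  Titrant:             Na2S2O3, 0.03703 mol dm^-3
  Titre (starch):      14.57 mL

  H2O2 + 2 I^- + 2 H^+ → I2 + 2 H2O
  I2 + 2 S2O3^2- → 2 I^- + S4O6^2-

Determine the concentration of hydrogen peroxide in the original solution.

n(S2O3^2-) = 0.01457 × 0.03703 = 5.395 × 10^-4 mol
n(I2) = n(S2O3^2-)/2 = 2.698 × 10^-4 mol
n(H2O2) in the aliquot = 2.698 × 10^-4 mol (1:1 ratio)
[H2O2]_dilute = 2.698 × 10^-4 / 0.01024 = 0.02634 mol/L
[H2O2]_original = 0.02634 × 100.0/19.98 = 0.1319 mol/L

0.1319 mol/L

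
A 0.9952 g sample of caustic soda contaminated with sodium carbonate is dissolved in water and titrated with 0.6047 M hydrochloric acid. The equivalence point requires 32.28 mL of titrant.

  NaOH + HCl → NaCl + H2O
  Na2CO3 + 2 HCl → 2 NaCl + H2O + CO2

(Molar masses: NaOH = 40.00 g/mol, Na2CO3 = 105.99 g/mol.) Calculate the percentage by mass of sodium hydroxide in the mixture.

12.14 %

n(HCl) = 0.03228 × 0.6047 = 0.01952 mol
Let x = n(NaOH), y = n(Na2CO3).
Titrant: 1x + 2y = 0.01952;  mass: 40.00x + 105.99y = 0.9952
Solving, x = 3.020 × 10^-3 mol, y = 8.250 × 10^-3 mol
mass of NaOH = 3.020 × 10^-3 × 40.00 = 0.1208 g
% NaOH = 0.1208 / 0.9952 × 100 = 12.14 %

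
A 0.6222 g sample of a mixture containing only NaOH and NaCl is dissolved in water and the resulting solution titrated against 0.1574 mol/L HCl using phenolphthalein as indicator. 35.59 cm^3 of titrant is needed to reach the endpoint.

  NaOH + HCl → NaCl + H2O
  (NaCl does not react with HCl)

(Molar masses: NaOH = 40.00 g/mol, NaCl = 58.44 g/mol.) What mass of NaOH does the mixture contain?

n(HCl) = 0.03559 × 0.1574 = 5.602 × 10^-3 mol
Let x = n(NaOH), y = n(NaCl).
Titrant: 1x = 5.602 × 10^-3;  mass: 40.00x + 58.44y = 0.6222
Solving, x = 5.602 × 10^-3 mol, y = 6.813 × 10^-3 mol
mass of NaOH = 5.602 × 10^-3 × 40.00 = 0.2241 g

0.2241 g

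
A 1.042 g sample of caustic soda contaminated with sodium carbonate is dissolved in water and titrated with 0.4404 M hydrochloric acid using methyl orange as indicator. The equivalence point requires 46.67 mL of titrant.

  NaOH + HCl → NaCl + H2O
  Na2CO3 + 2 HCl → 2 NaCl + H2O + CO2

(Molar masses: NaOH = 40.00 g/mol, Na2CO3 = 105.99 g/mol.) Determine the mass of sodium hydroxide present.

0.1454 g

n(HCl) = 0.04667 × 0.4404 = 0.02055 mol
Let x = n(NaOH), y = n(Na2CO3).
Titrant: 1x + 2y = 0.02055;  mass: 40.00x + 105.99y = 1.042
Solving, x = 3.635 × 10^-3 mol, y = 8.459 × 10^-3 mol
mass of NaOH = 3.635 × 10^-3 × 40.00 = 0.1454 g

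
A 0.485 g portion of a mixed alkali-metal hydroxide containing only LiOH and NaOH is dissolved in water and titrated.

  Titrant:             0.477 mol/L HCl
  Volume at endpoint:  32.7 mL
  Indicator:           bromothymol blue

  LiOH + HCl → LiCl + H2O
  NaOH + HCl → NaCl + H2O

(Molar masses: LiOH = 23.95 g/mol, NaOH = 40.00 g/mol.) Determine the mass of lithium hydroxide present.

0.207 g

n(HCl) = 0.0327 × 0.477 = 0.0156 mol
Let x = n(LiOH), y = n(NaOH).
Titrant: 1x + 1y = 0.0156;  mass: 23.95x + 40.00y = 0.485
Solving, x = 8.66 × 10^-3 mol, y = 6.94 × 10^-3 mol
mass of LiOH = 8.66 × 10^-3 × 23.95 = 0.207 g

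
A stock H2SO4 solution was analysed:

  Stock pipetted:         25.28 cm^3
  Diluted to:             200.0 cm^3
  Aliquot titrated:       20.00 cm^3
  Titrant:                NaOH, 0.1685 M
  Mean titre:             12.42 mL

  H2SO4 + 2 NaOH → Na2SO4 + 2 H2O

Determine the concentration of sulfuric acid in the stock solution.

n(NaOH) = 0.01242 × 0.1685 = 2.093 × 10^-3 mol
From the 1:2 ratio, n(H2SO4) in the aliquot = 1/2 × 2.093 × 10^-3 = 1.046 × 10^-3 mol
[H2SO4]_dilute = 1.046 × 10^-3 / 0.02000 = 0.05232 mol/L
Dilution factor = 200.0 / 25.28 = 7.911
[H2SO4]_stock = 0.05232 × 7.911 = 0.4139 mol/L

0.4139 M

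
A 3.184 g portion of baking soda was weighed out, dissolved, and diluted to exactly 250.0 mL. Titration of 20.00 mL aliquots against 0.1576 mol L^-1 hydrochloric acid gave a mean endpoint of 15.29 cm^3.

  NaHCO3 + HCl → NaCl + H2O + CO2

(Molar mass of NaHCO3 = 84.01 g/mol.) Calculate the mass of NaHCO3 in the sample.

n(HCl) per titration = 0.01529 × 0.1576 = 2.410 × 10^-3 mol
n(NaHCO3) in each aliquot = 2.410 × 10^-3 mol (1:1 ratio)
n(NaHCO3) in the whole flask = 2.410 × 10^-3 × 250.0/20.00 = 0.03012 mol
mass of NaHCO3 = 0.03012 × 84.01 = 2.530 g

2.530 g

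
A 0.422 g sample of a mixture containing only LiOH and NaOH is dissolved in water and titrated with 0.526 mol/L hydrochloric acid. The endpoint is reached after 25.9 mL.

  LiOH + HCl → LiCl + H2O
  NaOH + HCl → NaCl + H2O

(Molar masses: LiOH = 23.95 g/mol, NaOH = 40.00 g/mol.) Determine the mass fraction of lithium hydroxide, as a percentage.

43.5 %

n(HCl) = 0.0259 × 0.526 = 0.0136 mol
Let x = n(LiOH), y = n(NaOH).
Titrant: 1x + 1y = 0.0136;  mass: 23.95x + 40.00y = 0.422
Solving, x = 7.66 × 10^-3 mol, y = 5.96 × 10^-3 mol
mass of LiOH = 7.66 × 10^-3 × 23.95 = 0.183 g
% LiOH = 0.183 / 0.422 × 100 = 43.5 %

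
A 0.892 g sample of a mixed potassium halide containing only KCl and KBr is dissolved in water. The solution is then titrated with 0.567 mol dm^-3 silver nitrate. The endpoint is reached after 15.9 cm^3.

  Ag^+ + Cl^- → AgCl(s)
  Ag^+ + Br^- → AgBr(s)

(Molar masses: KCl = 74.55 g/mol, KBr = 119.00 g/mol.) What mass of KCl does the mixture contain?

n(AgNO3) = 0.0159 × 0.567 = 9.02 × 10^-3 mol
Let x = n(KCl), y = n(KBr).
Titrant: 1x + 1y = 9.02 × 10^-3;  mass: 74.55x + 119.00y = 0.892
Solving, x = 4.07 × 10^-3 mol, y = 4.95 × 10^-3 mol
mass of KCl = 4.07 × 10^-3 × 74.55 = 0.303 g

0.303 g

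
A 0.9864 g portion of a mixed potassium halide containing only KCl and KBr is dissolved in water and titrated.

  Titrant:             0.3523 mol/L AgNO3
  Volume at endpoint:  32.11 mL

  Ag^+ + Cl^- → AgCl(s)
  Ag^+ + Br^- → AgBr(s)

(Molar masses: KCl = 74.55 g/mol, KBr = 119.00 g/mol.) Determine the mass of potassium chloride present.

0.6034 g

n(AgNO3) = 0.03211 × 0.3523 = 0.01131 mol
Let x = n(KCl), y = n(KBr).
Titrant: 1x + 1y = 0.01131;  mass: 74.55x + 119.00y = 0.9864
Solving, x = 8.094 × 10^-3 mol, y = 3.219 × 10^-3 mol
mass of KCl = 8.094 × 10^-3 × 74.55 = 0.6034 g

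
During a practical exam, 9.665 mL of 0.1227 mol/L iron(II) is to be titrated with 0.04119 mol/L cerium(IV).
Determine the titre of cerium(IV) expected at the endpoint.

28.79 mL

Ce^4+ + Fe^2+ → Ce^3+ + Fe^3+
n(Fe2+) = 0.009665 L × 0.1227 mol/L = 1.186 × 10^-3 mol
n(Ce4+) = 1.186 × 10^-3 mol (1:1 stoichiometry)
V(Ce4+) = 1.186 × 10^-3 mol / 0.04119 mol/L = 0.02879 L = 28.79 mL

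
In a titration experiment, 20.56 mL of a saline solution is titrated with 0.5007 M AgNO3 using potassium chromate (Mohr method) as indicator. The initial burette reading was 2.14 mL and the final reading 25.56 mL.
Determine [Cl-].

0.5703 M

Ag^+ + Cl^- → AgCl(s)
n(AgNO3) = 0.02342 L × 0.5007 mol/L = 0.01173 mol
n(Cl-) = 0.01173 mol (1:1 mole ratio)
[Cl-] = 0.01173 mol / 0.02056 L = 0.5703 mol/L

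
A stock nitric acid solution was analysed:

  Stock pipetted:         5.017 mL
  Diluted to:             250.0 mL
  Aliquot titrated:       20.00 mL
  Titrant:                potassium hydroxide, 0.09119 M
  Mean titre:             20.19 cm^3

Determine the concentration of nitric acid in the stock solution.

HNO3 + KOH → KNO3 + H2O
n(KOH) = 0.02019 × 0.09119 = 1.841 × 10^-3 mol
n(HNO3) in the aliquot = 1.841 × 10^-3 mol (1:1 ratio)
[HNO3]_dilute = 1.841 × 10^-3 / 0.02000 = 0.09206 mol/L
Dilution factor = 250.0 / 5.017 = 49.83
[HNO3]_stock = 0.09206 × 49.83 = 4.587 mol/L

4.587 M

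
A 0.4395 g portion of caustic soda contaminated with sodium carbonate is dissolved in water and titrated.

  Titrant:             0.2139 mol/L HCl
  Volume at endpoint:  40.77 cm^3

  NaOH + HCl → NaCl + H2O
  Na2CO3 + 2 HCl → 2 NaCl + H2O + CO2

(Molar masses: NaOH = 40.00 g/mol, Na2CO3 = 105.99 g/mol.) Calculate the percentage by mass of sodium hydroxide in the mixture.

15.87 %

n(HCl) = 0.04077 × 0.2139 = 8.721 × 10^-3 mol
Let x = n(NaOH), y = n(Na2CO3).
Titrant: 1x + 2y = 8.721 × 10^-3;  mass: 40.00x + 105.99y = 0.4395
Solving, x = 1.743 × 10^-3 mol, y = 3.489 × 10^-3 mol
mass of NaOH = 1.743 × 10^-3 × 40.00 = 0.06973 g
% NaOH = 0.06973 / 0.4395 × 100 = 15.87 %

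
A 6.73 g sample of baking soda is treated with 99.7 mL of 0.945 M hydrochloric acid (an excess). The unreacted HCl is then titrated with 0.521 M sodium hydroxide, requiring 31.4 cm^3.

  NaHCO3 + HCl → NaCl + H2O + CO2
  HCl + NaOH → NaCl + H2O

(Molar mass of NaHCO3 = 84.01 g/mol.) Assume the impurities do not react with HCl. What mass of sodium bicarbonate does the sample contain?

n(HCl) added = 0.0997 × 0.945 = 0.0942 mol
n(NaOH) used in back-titration = 0.0314 × 0.521 = 0.0164 mol
n(HCl) left over = 0.0164 mol (1:1 ratio)
n(HCl) consumed by analyte = 0.0942 − 0.0164 = 0.0779 mol
n(NaHCO3) = 0.0779 mol (1:1 ratio)
mass of NaHCO3 = 0.0779 × 84.01 = 6.54 g

6.54 g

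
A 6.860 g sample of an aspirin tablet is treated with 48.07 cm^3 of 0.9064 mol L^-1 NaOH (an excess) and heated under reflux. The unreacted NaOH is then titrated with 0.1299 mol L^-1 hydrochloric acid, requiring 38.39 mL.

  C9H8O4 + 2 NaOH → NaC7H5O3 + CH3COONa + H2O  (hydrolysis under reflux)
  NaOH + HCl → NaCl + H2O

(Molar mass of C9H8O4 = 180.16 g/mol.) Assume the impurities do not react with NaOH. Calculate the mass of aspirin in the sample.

3.476 g

n(NaOH) added = 0.04807 × 0.9064 = 0.04357 mol
n(HCl) used in back-titration = 0.03839 × 0.1299 = 4.987 × 10^-3 mol
n(NaOH) left over = 4.987 × 10^-3 mol (1:1 ratio)
n(NaOH) consumed by analyte = 0.04357 − 4.987 × 10^-3 = 0.03858 mol
From the 1:2 ratio, n(C9H8O4) = 1/2 × 0.03858 = 0.01929 mol
mass of C9H8O4 = 0.01929 × 180.16 = 3.476 g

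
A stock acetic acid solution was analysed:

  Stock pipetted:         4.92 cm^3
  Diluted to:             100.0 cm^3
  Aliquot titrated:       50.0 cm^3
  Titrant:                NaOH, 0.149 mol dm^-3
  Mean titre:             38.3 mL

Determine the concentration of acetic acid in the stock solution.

2.32 mol/L

CH3COOH + NaOH → CH3COONa + H2O
n(NaOH) = 0.0383 × 0.149 = 5.71 × 10^-3 mol
n(CH3COOH) in the aliquot = 5.71 × 10^-3 mol (1:1 ratio)
[CH3COOH]_dilute = 5.71 × 10^-3 / 0.0500 = 0.114 mol/L
Dilution factor = 100.0 / 4.92 = 20.33
[CH3COOH]_stock = 0.114 × 20.33 = 2.32 mol/L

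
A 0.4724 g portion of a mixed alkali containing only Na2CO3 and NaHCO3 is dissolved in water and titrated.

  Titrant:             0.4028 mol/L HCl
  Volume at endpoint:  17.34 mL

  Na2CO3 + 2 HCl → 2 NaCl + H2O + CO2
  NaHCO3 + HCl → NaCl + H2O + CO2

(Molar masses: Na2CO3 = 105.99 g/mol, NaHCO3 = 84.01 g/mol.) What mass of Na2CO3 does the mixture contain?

n(HCl) = 0.01734 × 0.4028 = 6.985 × 10^-3 mol
Let x = n(Na2CO3), y = n(NaHCO3).
Titrant: 2x + 1y = 6.985 × 10^-3;  mass: 105.99x + 84.01y = 0.4724
Solving, x = 1.844 × 10^-3 mol, y = 3.297 × 10^-3 mol
mass of Na2CO3 = 1.844 × 10^-3 × 105.99 = 0.1954 g

0.1954 g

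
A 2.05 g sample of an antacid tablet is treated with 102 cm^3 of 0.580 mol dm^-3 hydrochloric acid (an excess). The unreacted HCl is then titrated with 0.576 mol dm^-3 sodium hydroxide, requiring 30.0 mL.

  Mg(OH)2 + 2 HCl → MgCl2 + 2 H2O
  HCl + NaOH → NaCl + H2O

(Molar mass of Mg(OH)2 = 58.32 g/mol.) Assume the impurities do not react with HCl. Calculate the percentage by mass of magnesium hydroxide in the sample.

59.6 %

n(HCl) added = 0.102 × 0.580 = 0.0592 mol
n(NaOH) used in back-titration = 0.0300 × 0.576 = 0.0173 mol
n(HCl) left over = 0.0173 mol (1:1 ratio)
n(HCl) consumed by analyte = 0.0592 − 0.0173 = 0.0419 mol
From the 1:2 ratio, n(Mg(OH)2) = 1/2 × 0.0419 = 0.0209 mol
mass of Mg(OH)2 = 0.0209 × 58.32 = 1.22 g
% Mg(OH)2 = 1.22 / 2.05 × 100 = 59.6 %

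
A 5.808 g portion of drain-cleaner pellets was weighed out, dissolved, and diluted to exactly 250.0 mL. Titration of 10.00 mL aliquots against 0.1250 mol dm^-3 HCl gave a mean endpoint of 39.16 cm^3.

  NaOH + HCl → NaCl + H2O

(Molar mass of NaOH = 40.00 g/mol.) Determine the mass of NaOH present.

4.895 g

n(HCl) per titration = 0.03916 × 0.1250 = 4.895 × 10^-3 mol
n(NaOH) in each aliquot = 4.895 × 10^-3 mol (1:1 ratio)
n(NaOH) in the whole flask = 4.895 × 10^-3 × 250.0/10.00 = 0.1224 mol
mass of NaOH = 0.1224 × 40.00 = 4.895 g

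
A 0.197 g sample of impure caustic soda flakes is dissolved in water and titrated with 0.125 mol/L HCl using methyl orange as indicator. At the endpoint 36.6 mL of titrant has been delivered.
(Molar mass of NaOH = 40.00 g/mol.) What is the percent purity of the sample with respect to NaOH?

NaOH + HCl → NaCl + H2O
n(HCl) = 0.0366 L × 0.125 mol/L = 4.58 × 10^-3 mol
n(NaOH) = 4.58 × 10^-3 mol (1:1 ratio)
mass of NaOH = 4.58 × 10^-3 × 40.00 g/mol = 0.183 g
% NaOH = 0.183 / 0.197 × 100 = 92.9 %

92.9 %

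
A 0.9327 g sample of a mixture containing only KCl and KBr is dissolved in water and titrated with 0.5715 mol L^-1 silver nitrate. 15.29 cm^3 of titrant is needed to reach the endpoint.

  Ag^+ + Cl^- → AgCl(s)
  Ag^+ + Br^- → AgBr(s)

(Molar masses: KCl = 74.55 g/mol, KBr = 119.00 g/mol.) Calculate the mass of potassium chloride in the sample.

n(AgNO3) = 0.01529 × 0.5715 = 8.738 × 10^-3 mol
Let x = n(KCl), y = n(KBr).
Titrant: 1x + 1y = 8.738 × 10^-3;  mass: 74.55x + 119.00y = 0.9327
Solving, x = 2.411 × 10^-3 mol, y = 6.328 × 10^-3 mol
mass of KCl = 2.411 × 10^-3 × 74.55 = 0.1797 g

0.1797 g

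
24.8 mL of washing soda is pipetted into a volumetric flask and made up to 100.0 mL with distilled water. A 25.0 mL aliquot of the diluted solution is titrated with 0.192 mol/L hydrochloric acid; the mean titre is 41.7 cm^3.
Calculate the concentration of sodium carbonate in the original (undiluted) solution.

0.646 mol/L

Na2CO3 + 2 HCl → 2 NaCl + H2O + CO2
n(HCl) = 0.0417 × 0.192 = 8.01 × 10^-3 mol
From the 1:2 ratio, n(Na2CO3) in the aliquot = 1/2 × 8.01 × 10^-3 = 4.00 × 10^-3 mol
[Na2CO3]_dilute = 4.00 × 10^-3 / 0.0250 = 0.160 mol/L
Dilution factor = 100.0 / 24.8 = 4.032
[Na2CO3]_stock = 0.160 × 4.032 = 0.646 mol/L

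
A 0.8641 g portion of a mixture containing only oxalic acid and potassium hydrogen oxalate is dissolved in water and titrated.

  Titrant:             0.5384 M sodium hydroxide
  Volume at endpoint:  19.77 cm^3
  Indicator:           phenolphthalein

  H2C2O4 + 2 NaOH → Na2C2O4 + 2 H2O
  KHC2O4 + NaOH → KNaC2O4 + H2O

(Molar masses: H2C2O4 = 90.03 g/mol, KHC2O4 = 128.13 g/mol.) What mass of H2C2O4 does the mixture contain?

n(NaOH) = 0.01977 × 0.5384 = 0.01064 mol
Let x = n(H2C2O4), y = n(KHC2O4).
Titrant: 2x + 1y = 0.01064;  mass: 90.03x + 128.13y = 0.8641
Solving, x = 3.006 × 10^-3 mol, y = 4.632 × 10^-3 mol
mass of H2C2O4 = 3.006 × 10^-3 × 90.03 = 0.2707 g

0.2707 g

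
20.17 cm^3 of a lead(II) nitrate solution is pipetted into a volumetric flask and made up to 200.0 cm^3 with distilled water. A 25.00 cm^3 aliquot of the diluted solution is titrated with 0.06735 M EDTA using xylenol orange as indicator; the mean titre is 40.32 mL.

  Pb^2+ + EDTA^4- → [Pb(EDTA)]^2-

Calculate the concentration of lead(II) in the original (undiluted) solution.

1.077 M

n(EDTA) = 0.04032 × 0.06735 = 2.716 × 10^-3 mol
n(Pb2+) in the aliquot = 2.716 × 10^-3 mol (1:1 ratio)
[Pb2+]_dilute = 2.716 × 10^-3 / 0.02500 = 0.1086 mol/L
Dilution factor = 200.0 / 20.17 = 9.916
[Pb2+]_stock = 0.1086 × 9.916 = 1.077 mol/L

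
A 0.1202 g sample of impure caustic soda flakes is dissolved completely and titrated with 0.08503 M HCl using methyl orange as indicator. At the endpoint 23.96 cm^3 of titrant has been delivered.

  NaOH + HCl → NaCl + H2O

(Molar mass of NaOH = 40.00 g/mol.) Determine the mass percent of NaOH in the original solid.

67.80 %

n(HCl) = 0.02396 L × 0.08503 mol/L = 2.037 × 10^-3 mol
n(NaOH) = 2.037 × 10^-3 mol (1:1 ratio)
mass of NaOH = 2.037 × 10^-3 × 40.00 g/mol = 0.08149 g
% NaOH = 0.08149 / 0.1202 × 100 = 67.80 %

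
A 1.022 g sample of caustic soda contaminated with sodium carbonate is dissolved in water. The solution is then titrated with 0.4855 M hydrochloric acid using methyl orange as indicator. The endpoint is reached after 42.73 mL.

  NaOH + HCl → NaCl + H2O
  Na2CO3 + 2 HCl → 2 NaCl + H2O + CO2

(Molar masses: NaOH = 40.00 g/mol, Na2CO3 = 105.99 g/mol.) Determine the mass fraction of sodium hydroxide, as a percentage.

23.31 %

n(HCl) = 0.04273 × 0.4855 = 0.02075 mol
Let x = n(NaOH), y = n(Na2CO3).
Titrant: 1x + 2y = 0.02075;  mass: 40.00x + 105.99y = 1.022
Solving, x = 5.956 × 10^-3 mol, y = 7.395 × 10^-3 mol
mass of NaOH = 5.956 × 10^-3 × 40.00 = 0.2383 g
% NaOH = 0.2383 / 1.022 × 100 = 23.31 %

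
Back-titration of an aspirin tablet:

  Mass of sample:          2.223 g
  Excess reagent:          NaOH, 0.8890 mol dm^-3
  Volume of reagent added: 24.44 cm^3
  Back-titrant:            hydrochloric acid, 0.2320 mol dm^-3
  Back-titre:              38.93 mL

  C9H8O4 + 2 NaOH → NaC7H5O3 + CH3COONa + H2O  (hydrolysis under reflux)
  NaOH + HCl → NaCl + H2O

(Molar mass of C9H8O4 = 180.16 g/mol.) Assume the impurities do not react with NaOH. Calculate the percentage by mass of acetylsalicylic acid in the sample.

n(NaOH) added = 0.02444 × 0.8890 = 0.02173 mol
n(HCl) used in back-titration = 0.03893 × 0.2320 = 9.032 × 10^-3 mol
n(NaOH) left over = 9.032 × 10^-3 mol (1:1 ratio)
n(NaOH) consumed by analyte = 0.02173 − 9.032 × 10^-3 = 0.01270 mol
From the 1:2 ratio, n(C9H8O4) = 1/2 × 0.01270 = 6.348 × 10^-3 mol
mass of C9H8O4 = 6.348 × 10^-3 × 180.16 = 1.144 g
% C9H8O4 = 1.144 / 2.223 × 100 = 51.44 %

51.44 %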